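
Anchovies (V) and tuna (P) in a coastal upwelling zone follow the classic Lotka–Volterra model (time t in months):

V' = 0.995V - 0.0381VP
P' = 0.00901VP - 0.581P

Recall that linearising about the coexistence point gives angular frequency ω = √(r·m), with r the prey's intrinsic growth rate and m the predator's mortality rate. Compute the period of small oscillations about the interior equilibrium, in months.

T ≈ 8.26 months

Here r = 0.995 and m = 0.581, so r·m = 0.578.
ω = √0.578 = 0.76 per month, hence T = 2π/ω ≈ 8.26 months.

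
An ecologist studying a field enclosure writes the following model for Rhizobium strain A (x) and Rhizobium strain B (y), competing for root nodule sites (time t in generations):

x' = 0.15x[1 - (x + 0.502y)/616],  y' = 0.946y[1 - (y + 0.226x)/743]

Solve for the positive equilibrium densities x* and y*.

Setting both brackets to zero gives the nullclines x + 0.502y = 616 and 0.226x + y = 743.
Substituting y = 743 - 0.226x into the first: x(1 - 0.502·0.226) = 616 - 0.502·743.
So x* = 243/0.887 = 274, and then y* = 743 - 0.226·274 = 681.

x* ≈ 274, y* ≈ 681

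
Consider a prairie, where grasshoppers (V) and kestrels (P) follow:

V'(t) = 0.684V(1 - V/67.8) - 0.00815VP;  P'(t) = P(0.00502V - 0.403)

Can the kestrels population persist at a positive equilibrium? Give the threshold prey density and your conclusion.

Threshold V = 80.3; K < 80.3, so no, the predator goes extinct.

The predator equation gives dP/dt > 0 only when V > 0.403/0.00502 = 80.3.
Without the predator, V → K = 67.8. Since 67.8 < 80.3, the predator cannot invade.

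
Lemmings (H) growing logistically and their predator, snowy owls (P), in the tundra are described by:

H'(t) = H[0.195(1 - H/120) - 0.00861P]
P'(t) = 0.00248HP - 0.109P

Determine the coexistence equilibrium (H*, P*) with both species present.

From dP/dt = 0 with P > 0: 0.00248H* = 0.109, so H* = 44.
Substitute into dH/dt = 0: 0.195(1 - 44/120) = 0.00861P*.
The bracket is 0.634, giving P* = 0.124/0.00861 = 14.4.

H* ≈ 44, P* ≈ 14.4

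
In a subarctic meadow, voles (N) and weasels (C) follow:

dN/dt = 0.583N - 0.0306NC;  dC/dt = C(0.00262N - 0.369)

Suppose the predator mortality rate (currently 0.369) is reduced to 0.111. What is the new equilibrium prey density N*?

At the interior fixed point, setting dC/dt = 0 with C > 0 fixes N* = (predator death rate)/(NC coefficient) — independent of the other coefficients.
With the change, N* = 0.111/0.00262 = 42.4; it falls from 141.

N* ≈ 42.4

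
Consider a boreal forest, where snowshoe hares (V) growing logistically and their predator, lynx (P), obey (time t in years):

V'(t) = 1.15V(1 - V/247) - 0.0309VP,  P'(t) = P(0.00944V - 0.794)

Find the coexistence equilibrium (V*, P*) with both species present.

V* ≈ 84.1, P* ≈ 24.5

From dP/dt = 0 with P > 0: 0.00944V* = 0.794, so V* = 84.1.
Substitute into dV/dt = 0: 1.15(1 - 84.1/247) = 0.0309P*.
The bracket is 0.659, giving P* = 0.758/0.0309 = 24.5.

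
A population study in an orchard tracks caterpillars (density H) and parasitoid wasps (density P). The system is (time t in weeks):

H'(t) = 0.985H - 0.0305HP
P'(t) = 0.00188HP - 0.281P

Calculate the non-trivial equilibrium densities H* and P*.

Set dP/dt = 0 with P > 0: 0.00188H - 0.281 = 0, so H* = 0.281/0.00188 = 149.
Set dH/dt = 0 with H > 0: 0.985 - 0.0305P = 0, so P* = 0.985/0.0305 = 32.3.

H* ≈ 149, P* ≈ 32.3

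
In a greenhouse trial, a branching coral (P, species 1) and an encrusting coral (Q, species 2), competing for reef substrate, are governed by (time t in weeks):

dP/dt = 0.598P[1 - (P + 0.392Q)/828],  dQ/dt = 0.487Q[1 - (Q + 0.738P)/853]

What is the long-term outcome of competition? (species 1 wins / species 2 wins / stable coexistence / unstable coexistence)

Compare the nullcline intercepts: K1/α12 = 828/0.392 = 2110 > K2 = 853; K2/α21 = 853/0.738 = 1160 > K1 = 828.
Since both inequalities hold, each species can invade when rare, so the interior equilibrium is stable.

stable coexistence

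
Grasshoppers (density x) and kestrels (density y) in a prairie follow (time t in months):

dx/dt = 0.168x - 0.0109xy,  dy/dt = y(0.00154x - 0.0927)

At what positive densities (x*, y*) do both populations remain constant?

x* ≈ 60.2, y* ≈ 15.4

Set dy/dt = 0 with y > 0: 0.00154x - 0.0927 = 0, so x* = 0.0927/0.00154 = 60.2.
Set dx/dt = 0 with x > 0: 0.168 - 0.0109y = 0, so y* = 0.168/0.0109 = 15.4.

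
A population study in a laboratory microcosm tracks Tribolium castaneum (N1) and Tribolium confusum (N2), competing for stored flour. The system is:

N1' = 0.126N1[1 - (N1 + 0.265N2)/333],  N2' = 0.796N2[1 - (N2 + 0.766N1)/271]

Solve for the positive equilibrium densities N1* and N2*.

Setting both brackets to zero gives the nullclines N1 + 0.265N2 = 333 and 0.766N1 + N2 = 271.
Substituting N2 = 271 - 0.766N1 into the first: N1(1 - 0.265·0.766) = 333 - 0.265·271.
So N1* = 261/0.797 = 328, and then N2* = 271 - 0.766·328 = 20.

N1* ≈ 328, N2* ≈ 20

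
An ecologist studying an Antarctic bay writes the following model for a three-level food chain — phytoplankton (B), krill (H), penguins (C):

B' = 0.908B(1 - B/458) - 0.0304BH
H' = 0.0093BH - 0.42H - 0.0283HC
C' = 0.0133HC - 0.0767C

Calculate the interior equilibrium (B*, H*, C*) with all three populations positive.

From dC/dt = 0: 0.0133H* = 0.0767, so H* = 5.77.
From dB/dt = 0: 0.908(1 - B*/458) = 0.0304·5.77, giving B* = 458·(1 - 0.193) = 370.
From dH/dt = 0: 0.0093·370 - 0.42 = 0.0283C*, so C* = 3.02/0.0283 = 107.

B* ≈ 370, H* ≈ 5.77, C* ≈ 107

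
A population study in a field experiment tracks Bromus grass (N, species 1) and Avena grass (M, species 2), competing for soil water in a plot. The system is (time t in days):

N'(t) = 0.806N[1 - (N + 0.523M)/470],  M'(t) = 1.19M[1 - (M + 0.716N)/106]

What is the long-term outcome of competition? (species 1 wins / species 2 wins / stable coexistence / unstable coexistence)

species 1 excludes species 2

Compare the nullcline intercepts: K1/α12 = 470/0.523 = 899 > K2 = 106; K2/α21 = 106/0.716 = 148 < K1 = 470.
Since the inequalities point opposite ways, species 1 can invade but species 2 cannot.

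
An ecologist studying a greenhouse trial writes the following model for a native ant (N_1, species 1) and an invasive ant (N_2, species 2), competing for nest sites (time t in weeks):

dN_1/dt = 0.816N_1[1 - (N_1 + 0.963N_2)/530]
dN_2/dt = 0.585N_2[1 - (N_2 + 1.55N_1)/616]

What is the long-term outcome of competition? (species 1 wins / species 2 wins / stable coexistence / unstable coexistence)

unstable coexistence (outcome depends on initial conditions)

Compare the nullcline intercepts: K1/α12 = 530/0.963 = 550 < K2 = 616; K2/α21 = 616/1.55 = 397 < K1 = 530.
Since both are reversed, neither can invade when rare; the interior point is a saddle.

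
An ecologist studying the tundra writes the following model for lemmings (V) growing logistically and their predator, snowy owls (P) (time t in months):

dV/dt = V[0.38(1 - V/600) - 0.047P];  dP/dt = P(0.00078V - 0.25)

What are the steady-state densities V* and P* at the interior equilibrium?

From dP/dt = 0 with P > 0: 0.00078V* = 0.25, so V* = 321.
Substitute into dV/dt = 0: 0.38(1 - 321/600) = 0.047P*.
The bracket is 0.466, giving P* = 0.177/0.047 = 3.77.

V* ≈ 321, P* ≈ 3.77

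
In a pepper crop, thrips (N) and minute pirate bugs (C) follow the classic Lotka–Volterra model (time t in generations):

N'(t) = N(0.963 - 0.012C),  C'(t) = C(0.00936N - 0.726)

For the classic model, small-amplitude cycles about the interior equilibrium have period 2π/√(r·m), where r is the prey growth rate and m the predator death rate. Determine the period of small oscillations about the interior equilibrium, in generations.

T ≈ 7.51 generations

Here r = 0.963 and m = 0.726, so r·m = 0.699.
ω = √0.699 = 0.836 per generation, hence T = 2π/ω ≈ 7.51 generations.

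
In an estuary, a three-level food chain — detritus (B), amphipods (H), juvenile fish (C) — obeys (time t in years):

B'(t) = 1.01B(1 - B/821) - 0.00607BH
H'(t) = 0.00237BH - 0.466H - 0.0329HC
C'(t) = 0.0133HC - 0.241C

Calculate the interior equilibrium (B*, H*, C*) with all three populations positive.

From dC/dt = 0: 0.0133H* = 0.241, so H* = 18.1.
From dB/dt = 0: 1.01(1 - B*/821) = 0.00607·18.1, giving B* = 821·(1 - 0.109) = 732.
From dH/dt = 0: 0.00237·732 - 0.466 = 0.0329C*, so C* = 1.27/0.0329 = 38.5.

B* ≈ 732, H* ≈ 18.1, C* ≈ 38.5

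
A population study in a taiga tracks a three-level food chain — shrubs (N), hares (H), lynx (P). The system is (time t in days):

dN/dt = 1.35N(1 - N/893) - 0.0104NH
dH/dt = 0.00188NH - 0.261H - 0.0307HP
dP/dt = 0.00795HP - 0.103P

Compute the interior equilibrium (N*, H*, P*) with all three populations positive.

N* ≈ 804, H* ≈ 13, P* ≈ 40.7

From dP/dt = 0: 0.00795H* = 0.103, so H* = 13.
From dN/dt = 0: 1.35(1 - N*/893) = 0.0104·13, giving N* = 893·(1 - 0.0998) = 804.
From dH/dt = 0: 0.00188·804 - 0.261 = 0.0307P*, so P* = 1.25/0.0307 = 40.7.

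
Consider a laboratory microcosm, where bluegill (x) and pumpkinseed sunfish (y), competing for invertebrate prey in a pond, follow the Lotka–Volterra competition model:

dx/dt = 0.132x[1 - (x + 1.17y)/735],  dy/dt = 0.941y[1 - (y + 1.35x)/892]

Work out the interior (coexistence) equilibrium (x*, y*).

x* ≈ 533, y* ≈ 173

Setting both brackets to zero gives the nullclines x + 1.17y = 735 and 1.35x + y = 892.
Substituting y = 892 - 1.35x into the first: x(1 - 1.17·1.35) = 735 - 1.17·892.
So x* = -309/-0.579 = 533, and then y* = 892 - 1.35·533 = 173.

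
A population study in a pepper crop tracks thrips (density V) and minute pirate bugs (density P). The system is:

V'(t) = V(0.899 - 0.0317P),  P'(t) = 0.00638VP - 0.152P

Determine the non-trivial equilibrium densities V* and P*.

V* ≈ 23.8, P* ≈ 28.4

Set dP/dt = 0 with P > 0: 0.00638V - 0.152 = 0, so V* = 0.152/0.00638 = 23.8.
Set dV/dt = 0 with V > 0: 0.899 - 0.0317P = 0, so P* = 0.899/0.0317 = 28.4.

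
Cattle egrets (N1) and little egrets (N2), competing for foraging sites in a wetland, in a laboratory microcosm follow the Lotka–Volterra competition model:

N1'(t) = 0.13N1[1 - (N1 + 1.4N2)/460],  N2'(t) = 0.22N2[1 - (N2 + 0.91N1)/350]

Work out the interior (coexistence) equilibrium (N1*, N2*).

Setting both brackets to zero gives the nullclines N1 + 1.4N2 = 460 and 0.91N1 + N2 = 350.
Substituting N2 = 350 - 0.91N1 into the first: N1(1 - 1.4·0.91) = 460 - 1.4·350.
So N1* = -30/-0.274 = 109, and then N2* = 350 - 0.91·109 = 250.

N1* ≈ 109, N2* ≈ 250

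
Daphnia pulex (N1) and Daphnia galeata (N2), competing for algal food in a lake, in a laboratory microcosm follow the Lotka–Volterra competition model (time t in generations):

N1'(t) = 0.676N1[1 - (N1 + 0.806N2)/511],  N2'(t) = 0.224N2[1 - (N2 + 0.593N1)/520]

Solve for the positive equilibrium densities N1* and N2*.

N1* ≈ 176, N2* ≈ 416

Setting both brackets to zero gives the nullclines N1 + 0.806N2 = 511 and 0.593N1 + N2 = 520.
Substituting N2 = 520 - 0.593N1 into the first: N1(1 - 0.806·0.593) = 511 - 0.806·520.
So N1* = 91.9/0.522 = 176, and then N2* = 520 - 0.593·176 = 416.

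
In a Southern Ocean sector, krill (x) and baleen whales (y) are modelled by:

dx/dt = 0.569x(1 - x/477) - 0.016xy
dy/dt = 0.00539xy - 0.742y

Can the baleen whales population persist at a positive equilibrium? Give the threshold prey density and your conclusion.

Threshold x = 138; K > 138, so yes, the predator persists.

The predator equation gives dy/dt > 0 only when x > 0.742/0.00539 = 138.
Without the predator, x → K = 477. Since 477 > 138, the predator can invade and persist.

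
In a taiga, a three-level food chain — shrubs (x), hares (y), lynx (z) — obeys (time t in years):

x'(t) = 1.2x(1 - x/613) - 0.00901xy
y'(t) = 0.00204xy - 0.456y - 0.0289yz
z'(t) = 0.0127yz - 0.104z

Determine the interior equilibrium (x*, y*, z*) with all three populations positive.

x* ≈ 575, y* ≈ 8.19, z* ≈ 24.8

From dz/dt = 0: 0.0127y* = 0.104, so y* = 8.19.
From dx/dt = 0: 1.2(1 - x*/613) = 0.00901·8.19, giving x* = 613·(1 - 0.0615) = 575.
From dy/dt = 0: 0.00204·575 - 0.456 = 0.0289z*, so z* = 0.718/0.0289 = 24.8.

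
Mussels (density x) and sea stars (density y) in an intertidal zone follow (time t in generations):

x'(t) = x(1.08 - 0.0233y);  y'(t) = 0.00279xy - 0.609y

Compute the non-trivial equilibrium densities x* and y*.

x* ≈ 218, y* ≈ 46.4

Set dy/dt = 0 with y > 0: 0.00279x - 0.609 = 0, so x* = 0.609/0.00279 = 218.
Set dx/dt = 0 with x > 0: 1.08 - 0.0233y = 0, so y* = 1.08/0.0233 = 46.4.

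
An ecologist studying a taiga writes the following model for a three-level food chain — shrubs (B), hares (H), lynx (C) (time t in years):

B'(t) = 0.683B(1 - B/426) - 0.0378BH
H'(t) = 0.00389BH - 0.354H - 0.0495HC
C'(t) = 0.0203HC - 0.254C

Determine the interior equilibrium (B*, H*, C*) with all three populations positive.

B* ≈ 131, H* ≈ 12.5, C* ≈ 3.14

From dC/dt = 0: 0.0203H* = 0.254, so H* = 12.5.
From dB/dt = 0: 0.683(1 - B*/426) = 0.0378·12.5, giving B* = 426·(1 - 0.692) = 131.
From dH/dt = 0: 0.00389·131 - 0.354 = 0.0495C*, so C* = 0.156/0.0495 = 3.14.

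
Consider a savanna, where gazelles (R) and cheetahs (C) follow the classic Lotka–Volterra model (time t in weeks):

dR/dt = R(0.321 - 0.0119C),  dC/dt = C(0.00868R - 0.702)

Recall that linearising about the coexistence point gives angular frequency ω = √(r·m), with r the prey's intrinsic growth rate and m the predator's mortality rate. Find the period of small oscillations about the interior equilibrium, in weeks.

T ≈ 13.2 weeks

Here r = 0.321 and m = 0.702, so r·m = 0.225.
ω = √0.225 = 0.475 per week, hence T = 2π/ω ≈ 13.2 weeks.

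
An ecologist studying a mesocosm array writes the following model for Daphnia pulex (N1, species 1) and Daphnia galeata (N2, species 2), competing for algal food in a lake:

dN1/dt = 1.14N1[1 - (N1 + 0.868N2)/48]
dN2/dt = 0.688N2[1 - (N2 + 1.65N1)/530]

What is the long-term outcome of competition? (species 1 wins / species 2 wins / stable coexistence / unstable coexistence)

species 2 excludes species 1

Compare the nullcline intercepts: K1/α12 = 48/0.868 = 55.3 < K2 = 530; K2/α21 = 530/1.65 = 321 > K1 = 48.
Since the inequalities point opposite ways, species 2 can invade but species 1 cannot.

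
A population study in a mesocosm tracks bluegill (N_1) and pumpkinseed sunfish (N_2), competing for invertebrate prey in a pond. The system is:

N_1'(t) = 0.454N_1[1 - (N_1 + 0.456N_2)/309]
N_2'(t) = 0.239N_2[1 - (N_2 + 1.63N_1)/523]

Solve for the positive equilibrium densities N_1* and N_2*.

N_1* ≈ 275, N_2* ≈ 75.3

Setting both brackets to zero gives the nullclines N_1 + 0.456N_2 = 309 and 1.63N_1 + N_2 = 523.
Substituting N_2 = 523 - 1.63N_1 into the first: N_1(1 - 0.456·1.63) = 309 - 0.456·523.
So N_1* = 70.5/0.257 = 275, and then N_2* = 523 - 1.63·275 = 75.3.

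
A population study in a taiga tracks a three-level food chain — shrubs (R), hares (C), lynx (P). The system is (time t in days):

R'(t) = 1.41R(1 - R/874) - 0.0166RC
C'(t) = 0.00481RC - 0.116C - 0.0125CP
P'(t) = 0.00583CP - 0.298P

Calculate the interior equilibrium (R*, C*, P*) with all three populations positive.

From dP/dt = 0: 0.00583C* = 0.298, so C* = 51.1.
From dR/dt = 0: 1.41(1 - R*/874) = 0.0166·51.1, giving R* = 874·(1 - 0.602) = 348.
From dC/dt = 0: 0.00481·348 - 0.116 = 0.0125P*, so P* = 1.56/0.0125 = 125.

R* ≈ 348, C* ≈ 51.1, P* ≈ 125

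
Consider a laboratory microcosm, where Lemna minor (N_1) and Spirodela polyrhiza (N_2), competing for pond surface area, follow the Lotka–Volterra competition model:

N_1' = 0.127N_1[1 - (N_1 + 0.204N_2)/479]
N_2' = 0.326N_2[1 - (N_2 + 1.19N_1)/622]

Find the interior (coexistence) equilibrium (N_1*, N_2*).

N_1* ≈ 465, N_2* ≈ 68.7

Setting both brackets to zero gives the nullclines N_1 + 0.204N_2 = 479 and 1.19N_1 + N_2 = 622.
Substituting N_2 = 622 - 1.19N_1 into the first: N_1(1 - 0.204·1.19) = 479 - 0.204·622.
So N_1* = 352/0.757 = 465, and then N_2* = 622 - 1.19·465 = 68.7.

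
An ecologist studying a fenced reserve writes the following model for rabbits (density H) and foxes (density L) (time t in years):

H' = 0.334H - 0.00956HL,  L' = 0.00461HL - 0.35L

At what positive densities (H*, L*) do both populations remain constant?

H* ≈ 75.9, L* ≈ 34.9

Set dL/dt = 0 with L > 0: 0.00461H - 0.35 = 0, so H* = 0.35/0.00461 = 75.9.
Set dH/dt = 0 with H > 0: 0.334 - 0.00956L = 0, so L* = 0.334/0.00956 = 34.9.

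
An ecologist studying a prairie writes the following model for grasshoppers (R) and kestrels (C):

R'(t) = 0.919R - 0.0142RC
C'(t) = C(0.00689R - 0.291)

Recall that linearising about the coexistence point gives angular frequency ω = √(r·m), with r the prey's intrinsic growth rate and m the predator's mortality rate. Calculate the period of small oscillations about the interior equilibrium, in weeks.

T ≈ 12.1 weeks

Here r = 0.919 and m = 0.291, so r·m = 0.267.
ω = √0.267 = 0.517 per week, hence T = 2π/ω ≈ 12.1 weeks.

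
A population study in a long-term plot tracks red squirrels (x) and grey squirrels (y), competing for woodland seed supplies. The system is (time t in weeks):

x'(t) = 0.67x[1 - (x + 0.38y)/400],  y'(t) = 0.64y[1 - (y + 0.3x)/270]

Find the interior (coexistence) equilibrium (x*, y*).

Setting both brackets to zero gives the nullclines x + 0.38y = 400 and 0.3x + y = 270.
Substituting y = 270 - 0.3x into the first: x(1 - 0.38·0.3) = 400 - 0.38·270.
So x* = 297/0.886 = 336, and then y* = 270 - 0.3·336 = 169.

x* ≈ 336, y* ≈ 169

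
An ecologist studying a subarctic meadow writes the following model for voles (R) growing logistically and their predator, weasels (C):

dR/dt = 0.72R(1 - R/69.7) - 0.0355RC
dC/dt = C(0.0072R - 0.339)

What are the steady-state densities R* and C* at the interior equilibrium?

From dC/dt = 0 with C > 0: 0.0072R* = 0.339, so R* = 47.1.
Substitute into dR/dt = 0: 0.72(1 - 47.1/69.7) = 0.0355C*.
The bracket is 0.324, giving C* = 0.234/0.0355 = 6.58.

R* ≈ 47.1, C* ≈ 6.58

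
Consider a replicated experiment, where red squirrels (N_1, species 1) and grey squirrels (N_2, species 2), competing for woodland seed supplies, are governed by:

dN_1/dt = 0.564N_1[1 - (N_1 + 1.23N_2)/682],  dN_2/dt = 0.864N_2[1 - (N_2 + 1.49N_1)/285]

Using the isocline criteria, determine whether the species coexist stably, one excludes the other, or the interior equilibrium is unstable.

species 1 excludes species 2

Compare the nullcline intercepts: K1/α12 = 682/1.23 = 554 > K2 = 285; K2/α21 = 285/1.49 = 191 < K1 = 682.
Since the inequalities point opposite ways, species 1 can invade but species 2 cannot.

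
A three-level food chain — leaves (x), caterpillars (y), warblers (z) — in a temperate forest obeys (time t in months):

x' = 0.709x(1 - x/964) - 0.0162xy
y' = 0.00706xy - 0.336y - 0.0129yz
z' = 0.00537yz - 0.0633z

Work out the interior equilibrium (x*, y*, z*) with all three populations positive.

From dz/dt = 0: 0.00537y* = 0.0633, so y* = 11.8.
From dx/dt = 0: 0.709(1 - x*/964) = 0.0162·11.8, giving x* = 964·(1 - 0.269) = 704.
From dy/dt = 0: 0.00706·704 - 0.336 = 0.0129z*, so z* = 4.64/0.0129 = 359.

x* ≈ 704, y* ≈ 11.8, z* ≈ 359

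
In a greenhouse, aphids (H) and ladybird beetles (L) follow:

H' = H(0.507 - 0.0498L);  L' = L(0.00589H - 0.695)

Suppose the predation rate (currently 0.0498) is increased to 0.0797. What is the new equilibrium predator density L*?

At the interior fixed point, setting dH/dt = 0 with H > 0 fixes L* = (prey growth rate)/(HL coefficient) — independent of the other coefficients.
With the change, L* = 0.507/0.0797 = 6.36; it falls from 10.2.

L* ≈ 6.36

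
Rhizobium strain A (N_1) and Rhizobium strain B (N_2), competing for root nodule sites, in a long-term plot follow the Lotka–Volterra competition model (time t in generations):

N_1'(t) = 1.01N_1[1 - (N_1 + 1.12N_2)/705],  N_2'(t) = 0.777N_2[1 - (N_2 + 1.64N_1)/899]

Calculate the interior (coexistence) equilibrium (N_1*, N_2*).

Setting both brackets to zero gives the nullclines N_1 + 1.12N_2 = 705 and 1.64N_1 + N_2 = 899.
Substituting N_2 = 899 - 1.64N_1 into the first: N_1(1 - 1.12·1.64) = 705 - 1.12·899.
So N_1* = -302/-0.837 = 361, and then N_2* = 899 - 1.64·361 = 307.

N_1* ≈ 361, N_2* ≈ 307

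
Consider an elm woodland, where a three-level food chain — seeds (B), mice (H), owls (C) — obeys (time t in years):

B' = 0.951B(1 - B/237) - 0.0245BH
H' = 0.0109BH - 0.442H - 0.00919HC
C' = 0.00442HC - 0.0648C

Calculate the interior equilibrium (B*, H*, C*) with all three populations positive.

From dC/dt = 0: 0.00442H* = 0.0648, so H* = 14.7.
From dB/dt = 0: 0.951(1 - B*/237) = 0.0245·14.7, giving B* = 237·(1 - 0.378) = 147.
From dH/dt = 0: 0.0109·147 - 0.442 = 0.00919C*, so C* = 1.17/0.00919 = 127.

B* ≈ 147, H* ≈ 14.7, C* ≈ 127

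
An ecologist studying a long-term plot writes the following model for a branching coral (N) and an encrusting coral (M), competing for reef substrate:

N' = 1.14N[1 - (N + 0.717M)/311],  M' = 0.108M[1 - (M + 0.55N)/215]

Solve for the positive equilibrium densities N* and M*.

N* ≈ 259, M* ≈ 72.6

Setting both brackets to zero gives the nullclines N + 0.717M = 311 and 0.55N + M = 215.
Substituting M = 215 - 0.55N into the first: N(1 - 0.717·0.55) = 311 - 0.717·215.
So N* = 157/0.606 = 259, and then M* = 215 - 0.55·259 = 72.6.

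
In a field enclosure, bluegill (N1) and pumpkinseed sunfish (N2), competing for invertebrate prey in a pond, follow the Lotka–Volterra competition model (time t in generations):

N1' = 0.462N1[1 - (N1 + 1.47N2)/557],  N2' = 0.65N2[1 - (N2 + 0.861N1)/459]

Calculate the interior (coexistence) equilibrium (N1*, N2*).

Setting both brackets to zero gives the nullclines N1 + 1.47N2 = 557 and 0.861N1 + N2 = 459.
Substituting N2 = 459 - 0.861N1 into the first: N1(1 - 1.47·0.861) = 557 - 1.47·459.
So N1* = -118/-0.266 = 443, and then N2* = 459 - 0.861·443 = 77.5.

N1* ≈ 443, N2* ≈ 77.5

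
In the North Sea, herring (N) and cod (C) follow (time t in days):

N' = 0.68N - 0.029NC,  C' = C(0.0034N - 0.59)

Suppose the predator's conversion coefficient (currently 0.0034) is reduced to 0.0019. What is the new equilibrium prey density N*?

At the interior fixed point, setting dC/dt = 0 with C > 0 fixes N* = (predator death rate)/(NC coefficient) — independent of the other coefficients.
With the change, N* = 0.59/0.0019 = 311; it rises from 174.

N* ≈ 311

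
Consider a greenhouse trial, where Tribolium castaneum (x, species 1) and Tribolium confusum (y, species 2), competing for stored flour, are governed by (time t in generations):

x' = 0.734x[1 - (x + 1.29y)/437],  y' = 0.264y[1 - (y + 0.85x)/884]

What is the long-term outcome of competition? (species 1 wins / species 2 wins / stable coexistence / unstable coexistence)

species 2 excludes species 1

Compare the nullcline intercepts: K1/α12 = 437/1.29 = 339 < K2 = 884; K2/α21 = 884/0.85 = 1040 > K1 = 437.
Since the inequalities point opposite ways, species 2 can invade but species 1 cannot.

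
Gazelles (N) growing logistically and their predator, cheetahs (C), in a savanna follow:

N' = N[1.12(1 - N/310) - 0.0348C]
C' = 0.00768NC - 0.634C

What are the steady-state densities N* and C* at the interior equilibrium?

From dC/dt = 0 with C > 0: 0.00768N* = 0.634, so N* = 82.6.
Substitute into dN/dt = 0: 1.12(1 - 82.6/310) = 0.0348C*.
The bracket is 0.734, giving C* = 0.822/0.0348 = 23.6.

N* ≈ 82.6, C* ≈ 23.6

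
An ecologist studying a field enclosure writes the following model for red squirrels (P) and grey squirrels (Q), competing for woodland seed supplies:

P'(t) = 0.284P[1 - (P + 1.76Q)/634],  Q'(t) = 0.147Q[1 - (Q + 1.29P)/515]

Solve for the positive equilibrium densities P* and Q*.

P* ≈ 214, Q* ≈ 238

Setting both brackets to zero gives the nullclines P + 1.76Q = 634 and 1.29P + Q = 515.
Substituting Q = 515 - 1.29P into the first: P(1 - 1.76·1.29) = 634 - 1.76·515.
So P* = -272/-1.27 = 214, and then Q* = 515 - 1.29·214 = 238.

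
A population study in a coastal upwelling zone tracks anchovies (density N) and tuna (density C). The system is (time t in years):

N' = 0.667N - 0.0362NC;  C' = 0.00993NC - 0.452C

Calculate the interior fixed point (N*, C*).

N* ≈ 45.5, C* ≈ 18.4

Set dC/dt = 0 with C > 0: 0.00993N - 0.452 = 0, so N* = 0.452/0.00993 = 45.5.
Set dN/dt = 0 with N > 0: 0.667 - 0.0362C = 0, so C* = 0.667/0.0362 = 18.4.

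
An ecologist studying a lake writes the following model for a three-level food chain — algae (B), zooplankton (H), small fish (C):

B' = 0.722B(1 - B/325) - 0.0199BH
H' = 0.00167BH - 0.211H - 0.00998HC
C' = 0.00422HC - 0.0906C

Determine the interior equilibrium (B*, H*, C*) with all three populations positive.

From dC/dt = 0: 0.00422H* = 0.0906, so H* = 21.5.
From dB/dt = 0: 0.722(1 - B*/325) = 0.0199·21.5, giving B* = 325·(1 - 0.592) = 133.
From dH/dt = 0: 0.00167·133 - 0.211 = 0.00998C*, so C* = 0.0106/0.00998 = 1.06.

B* ≈ 133, H* ≈ 21.5, C* ≈ 1.06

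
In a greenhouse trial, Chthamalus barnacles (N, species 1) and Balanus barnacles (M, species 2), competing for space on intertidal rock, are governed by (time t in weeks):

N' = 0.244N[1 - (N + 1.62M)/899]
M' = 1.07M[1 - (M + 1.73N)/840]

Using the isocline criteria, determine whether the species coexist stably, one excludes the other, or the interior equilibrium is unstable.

Compare the nullcline intercepts: K1/α12 = 899/1.62 = 555 < K2 = 840; K2/α21 = 840/1.73 = 486 < K1 = 899.
Since both are reversed, neither can invade when rare; the interior point is a saddle.

unstable coexistence (outcome depends on initial conditions)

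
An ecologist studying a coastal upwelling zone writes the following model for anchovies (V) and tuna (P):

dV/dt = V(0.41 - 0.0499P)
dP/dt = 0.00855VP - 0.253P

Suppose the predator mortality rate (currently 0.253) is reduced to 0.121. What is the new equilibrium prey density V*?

V* ≈ 14.2

At the interior fixed point, setting dP/dt = 0 with P > 0 fixes V* = (predator death rate)/(VP coefficient) — independent of the other coefficients.
With the change, V* = 0.121/0.00855 = 14.2; it falls from 29.6.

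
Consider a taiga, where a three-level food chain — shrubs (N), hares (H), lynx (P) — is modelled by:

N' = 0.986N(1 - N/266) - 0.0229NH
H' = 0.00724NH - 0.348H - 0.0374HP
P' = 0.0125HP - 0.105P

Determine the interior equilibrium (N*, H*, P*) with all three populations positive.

From dP/dt = 0: 0.0125H* = 0.105, so H* = 8.4.
From dN/dt = 0: 0.986(1 - N*/266) = 0.0229·8.4, giving N* = 266·(1 - 0.195) = 214.
From dH/dt = 0: 0.00724·214 - 0.348 = 0.0374P*, so P* = 1.2/0.0374 = 32.1.

N* ≈ 214, H* ≈ 8.4, P* ≈ 32.1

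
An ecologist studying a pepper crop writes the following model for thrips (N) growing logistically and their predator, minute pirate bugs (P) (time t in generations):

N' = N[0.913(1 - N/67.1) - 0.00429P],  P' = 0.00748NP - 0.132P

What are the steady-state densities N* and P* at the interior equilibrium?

From dP/dt = 0 with P > 0: 0.00748N* = 0.132, so N* = 17.6.
Substitute into dN/dt = 0: 0.913(1 - 17.6/67.1) = 0.00429P*.
The bracket is 0.737, giving P* = 0.673/0.00429 = 157.

N* ≈ 17.6, P* ≈ 157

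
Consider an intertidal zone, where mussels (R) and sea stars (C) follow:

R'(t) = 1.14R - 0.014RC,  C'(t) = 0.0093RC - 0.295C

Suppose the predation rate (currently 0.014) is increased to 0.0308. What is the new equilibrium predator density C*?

C* ≈ 37

At the interior fixed point, setting dR/dt = 0 with R > 0 fixes C* = (prey growth rate)/(RC coefficient) — independent of the other coefficients.
With the change, C* = 1.14/0.0308 = 37; it falls from 81.4.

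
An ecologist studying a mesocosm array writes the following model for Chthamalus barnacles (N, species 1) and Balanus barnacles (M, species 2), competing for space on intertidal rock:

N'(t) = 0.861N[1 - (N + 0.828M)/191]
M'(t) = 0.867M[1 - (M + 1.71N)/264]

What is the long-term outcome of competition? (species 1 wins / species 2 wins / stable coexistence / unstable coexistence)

unstable coexistence (outcome depends on initial conditions)

Compare the nullcline intercepts: K1/α12 = 191/0.828 = 231 < K2 = 264; K2/α21 = 264/1.71 = 154 < K1 = 191.
Since both are reversed, neither can invade when rare; the interior point is a saddle.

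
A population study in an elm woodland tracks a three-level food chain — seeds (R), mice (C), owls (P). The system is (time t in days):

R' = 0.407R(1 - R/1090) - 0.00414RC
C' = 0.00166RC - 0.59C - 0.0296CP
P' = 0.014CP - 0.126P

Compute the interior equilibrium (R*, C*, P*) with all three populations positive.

R* ≈ 990, C* ≈ 9, P* ≈ 35.6

From dP/dt = 0: 0.014C* = 0.126, so C* = 9.
From dR/dt = 0: 0.407(1 - R*/1090) = 0.00414·9, giving R* = 1090·(1 - 0.0915) = 990.
From dC/dt = 0: 0.00166·990 - 0.59 = 0.0296P*, so P* = 1.05/0.0296 = 35.6.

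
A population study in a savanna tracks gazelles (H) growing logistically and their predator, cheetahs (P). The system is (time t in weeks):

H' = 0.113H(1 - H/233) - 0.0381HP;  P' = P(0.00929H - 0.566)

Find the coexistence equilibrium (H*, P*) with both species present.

From dP/dt = 0 with P > 0: 0.00929H* = 0.566, so H* = 60.9.
Substitute into dH/dt = 0: 0.113(1 - 60.9/233) = 0.0381P*.
The bracket is 0.739, giving P* = 0.0835/0.0381 = 2.19.

H* ≈ 60.9, P* ≈ 2.19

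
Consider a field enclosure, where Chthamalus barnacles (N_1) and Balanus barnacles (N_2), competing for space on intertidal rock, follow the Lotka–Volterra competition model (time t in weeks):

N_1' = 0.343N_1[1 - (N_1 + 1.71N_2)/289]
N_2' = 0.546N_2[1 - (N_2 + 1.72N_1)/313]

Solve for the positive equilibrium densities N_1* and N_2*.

Setting both brackets to zero gives the nullclines N_1 + 1.71N_2 = 289 and 1.72N_1 + N_2 = 313.
Substituting N_2 = 313 - 1.72N_1 into the first: N_1(1 - 1.71·1.72) = 289 - 1.71·313.
So N_1* = -246/-1.94 = 127, and then N_2* = 313 - 1.72·127 = 94.8.

N_1* ≈ 127, N_2* ≈ 94.8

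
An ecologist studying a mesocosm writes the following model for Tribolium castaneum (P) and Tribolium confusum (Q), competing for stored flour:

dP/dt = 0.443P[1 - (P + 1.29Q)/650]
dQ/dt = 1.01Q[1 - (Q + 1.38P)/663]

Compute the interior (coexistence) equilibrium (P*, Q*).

P* ≈ 263, Q* ≈ 300

Setting both brackets to zero gives the nullclines P + 1.29Q = 650 and 1.38P + Q = 663.
Substituting Q = 663 - 1.38P into the first: P(1 - 1.29·1.38) = 650 - 1.29·663.
So P* = -205/-0.78 = 263, and then Q* = 663 - 1.38·263 = 300.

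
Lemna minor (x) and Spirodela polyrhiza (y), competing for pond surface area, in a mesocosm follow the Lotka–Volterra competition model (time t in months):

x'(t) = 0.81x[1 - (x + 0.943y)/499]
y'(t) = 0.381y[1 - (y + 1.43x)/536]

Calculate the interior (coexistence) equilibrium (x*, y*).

x* ≈ 18.5, y* ≈ 510

Setting both brackets to zero gives the nullclines x + 0.943y = 499 and 1.43x + y = 536.
Substituting y = 536 - 1.43x into the first: x(1 - 0.943·1.43) = 499 - 0.943·536.
So x* = -6.45/-0.348 = 18.5, and then y* = 536 - 1.43·18.5 = 510.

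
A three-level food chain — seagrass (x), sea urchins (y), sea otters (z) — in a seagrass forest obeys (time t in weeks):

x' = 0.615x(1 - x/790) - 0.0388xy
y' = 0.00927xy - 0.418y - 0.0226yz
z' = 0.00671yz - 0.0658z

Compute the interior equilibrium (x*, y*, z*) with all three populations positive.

x* ≈ 301, y* ≈ 9.81, z* ≈ 105

From dz/dt = 0: 0.00671y* = 0.0658, so y* = 9.81.
From dx/dt = 0: 0.615(1 - x*/790) = 0.0388·9.81, giving x* = 790·(1 - 0.619) = 301.
From dy/dt = 0: 0.00927·301 - 0.418 = 0.0226z*, so z* = 2.37/0.0226 = 105.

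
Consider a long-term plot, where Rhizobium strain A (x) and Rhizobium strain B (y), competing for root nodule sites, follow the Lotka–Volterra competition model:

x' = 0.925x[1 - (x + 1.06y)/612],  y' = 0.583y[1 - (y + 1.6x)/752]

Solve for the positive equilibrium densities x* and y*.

x* ≈ 266, y* ≈ 326

Setting both brackets to zero gives the nullclines x + 1.06y = 612 and 1.6x + y = 752.
Substituting y = 752 - 1.6x into the first: x(1 - 1.06·1.6) = 612 - 1.06·752.
So x* = -185/-0.696 = 266, and then y* = 752 - 1.6·266 = 326.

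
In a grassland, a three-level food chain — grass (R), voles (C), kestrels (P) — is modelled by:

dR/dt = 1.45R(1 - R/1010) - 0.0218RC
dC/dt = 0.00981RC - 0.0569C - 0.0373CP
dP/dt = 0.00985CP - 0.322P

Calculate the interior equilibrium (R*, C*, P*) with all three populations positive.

From dP/dt = 0: 0.00985C* = 0.322, so C* = 32.7.
From dR/dt = 0: 1.45(1 - R*/1010) = 0.0218·32.7, giving R* = 1010·(1 - 0.491) = 514.
From dC/dt = 0: 0.00981·514 - 0.0569 = 0.0373P*, so P* = 4.98/0.0373 = 134.

R* ≈ 514, C* ≈ 32.7, P* ≈ 134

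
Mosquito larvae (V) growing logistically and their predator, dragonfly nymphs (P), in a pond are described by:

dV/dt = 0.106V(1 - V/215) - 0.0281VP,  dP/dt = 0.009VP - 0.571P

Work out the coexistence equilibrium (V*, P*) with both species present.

From dP/dt = 0 with P > 0: 0.009V* = 0.571, so V* = 63.4.
Substitute into dV/dt = 0: 0.106(1 - 63.4/215) = 0.0281P*.
The bracket is 0.705, giving P* = 0.0747/0.0281 = 2.66.

V* ≈ 63.4, P* ≈ 2.66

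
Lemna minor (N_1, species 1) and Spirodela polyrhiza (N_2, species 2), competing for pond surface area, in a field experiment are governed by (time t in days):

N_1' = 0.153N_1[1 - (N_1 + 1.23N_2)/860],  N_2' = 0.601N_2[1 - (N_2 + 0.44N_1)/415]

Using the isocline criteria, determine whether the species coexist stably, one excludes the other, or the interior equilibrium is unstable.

stable coexistence

Compare the nullcline intercepts: K1/α12 = 860/1.23 = 699 > K2 = 415; K2/α21 = 415/0.44 = 943 > K1 = 860.
Since both inequalities hold, each species can invade when rare, so the interior equilibrium is stable.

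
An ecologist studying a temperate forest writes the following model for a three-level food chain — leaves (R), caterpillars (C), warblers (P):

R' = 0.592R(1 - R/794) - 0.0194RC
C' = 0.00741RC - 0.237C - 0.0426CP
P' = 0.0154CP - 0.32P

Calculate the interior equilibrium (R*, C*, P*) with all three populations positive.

R* ≈ 253, C* ≈ 20.8, P* ≈ 38.5

From dP/dt = 0: 0.0154C* = 0.32, so C* = 20.8.
From dR/dt = 0: 0.592(1 - R*/794) = 0.0194·20.8, giving R* = 794·(1 - 0.681) = 253.
From dC/dt = 0: 0.00741·253 - 0.237 = 0.0426P*, so P* = 1.64/0.0426 = 38.5.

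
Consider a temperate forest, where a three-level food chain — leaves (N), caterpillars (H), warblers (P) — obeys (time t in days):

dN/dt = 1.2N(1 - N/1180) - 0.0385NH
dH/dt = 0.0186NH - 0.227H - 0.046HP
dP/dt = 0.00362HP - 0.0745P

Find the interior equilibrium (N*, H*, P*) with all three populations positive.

N* ≈ 401, H* ≈ 20.6, P* ≈ 157

From dP/dt = 0: 0.00362H* = 0.0745, so H* = 20.6.
From dN/dt = 0: 1.2(1 - N*/1180) = 0.0385·20.6, giving N* = 1180·(1 - 0.66) = 401.
From dH/dt = 0: 0.0186·401 - 0.227 = 0.046P*, so P* = 7.23/0.046 = 157.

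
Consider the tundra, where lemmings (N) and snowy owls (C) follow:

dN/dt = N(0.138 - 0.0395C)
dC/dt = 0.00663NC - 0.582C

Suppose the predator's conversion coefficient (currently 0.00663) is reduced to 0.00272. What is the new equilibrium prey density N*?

N* ≈ 214

At the interior fixed point, setting dC/dt = 0 with C > 0 fixes N* = (predator death rate)/(NC coefficient) — independent of the other coefficients.
With the change, N* = 0.582/0.00272 = 214; it rises from 87.8.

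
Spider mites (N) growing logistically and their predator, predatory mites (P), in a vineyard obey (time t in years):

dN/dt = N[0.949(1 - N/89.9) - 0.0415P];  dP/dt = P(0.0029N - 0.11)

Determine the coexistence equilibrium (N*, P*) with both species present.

N* ≈ 37.9, P* ≈ 13.2

From dP/dt = 0 with P > 0: 0.0029N* = 0.11, so N* = 37.9.
Substitute into dN/dt = 0: 0.949(1 - 37.9/89.9) = 0.0415P*.
The bracket is 0.578, giving P* = 0.549/0.0415 = 13.2.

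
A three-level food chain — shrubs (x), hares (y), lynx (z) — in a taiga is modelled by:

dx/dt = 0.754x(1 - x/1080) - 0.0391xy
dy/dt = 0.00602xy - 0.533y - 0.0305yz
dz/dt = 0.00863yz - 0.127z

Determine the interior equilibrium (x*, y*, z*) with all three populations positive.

x* ≈ 256, y* ≈ 14.7, z* ≈ 33

From dz/dt = 0: 0.00863y* = 0.127, so y* = 14.7.
From dx/dt = 0: 0.754(1 - x*/1080) = 0.0391·14.7, giving x* = 1080·(1 - 0.763) = 256.
From dy/dt = 0: 0.00602·256 - 0.533 = 0.0305z*, so z* = 1.01/0.0305 = 33.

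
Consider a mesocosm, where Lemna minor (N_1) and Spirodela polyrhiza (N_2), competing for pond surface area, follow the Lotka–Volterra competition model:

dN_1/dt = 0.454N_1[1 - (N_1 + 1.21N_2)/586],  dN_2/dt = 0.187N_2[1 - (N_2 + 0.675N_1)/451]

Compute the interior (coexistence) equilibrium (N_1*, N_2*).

N_1* ≈ 220, N_2* ≈ 303

Setting both brackets to zero gives the nullclines N_1 + 1.21N_2 = 586 and 0.675N_1 + N_2 = 451.
Substituting N_2 = 451 - 0.675N_1 into the first: N_1(1 - 1.21·0.675) = 586 - 1.21·451.
So N_1* = 40.3/0.183 = 220, and then N_2* = 451 - 0.675·220 = 303.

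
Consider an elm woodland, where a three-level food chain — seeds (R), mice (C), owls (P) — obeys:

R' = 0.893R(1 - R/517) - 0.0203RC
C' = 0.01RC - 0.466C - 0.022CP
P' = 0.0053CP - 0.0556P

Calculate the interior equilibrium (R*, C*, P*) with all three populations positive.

From dP/dt = 0: 0.0053C* = 0.0556, so C* = 10.5.
From dR/dt = 0: 0.893(1 - R*/517) = 0.0203·10.5, giving R* = 517·(1 - 0.238) = 394.
From dC/dt = 0: 0.01·394 - 0.466 = 0.022P*, so P* = 3.47/0.022 = 158.

R* ≈ 394, C* ≈ 10.5, P* ≈ 158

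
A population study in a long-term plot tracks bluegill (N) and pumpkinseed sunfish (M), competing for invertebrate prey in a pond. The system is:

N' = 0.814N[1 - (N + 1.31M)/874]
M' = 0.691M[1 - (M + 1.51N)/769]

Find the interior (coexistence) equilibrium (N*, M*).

N* ≈ 136, M* ≈ 563

Setting both brackets to zero gives the nullclines N + 1.31M = 874 and 1.51N + M = 769.
Substituting M = 769 - 1.51N into the first: N(1 - 1.31·1.51) = 874 - 1.31·769.
So N* = -133/-0.978 = 136, and then M* = 769 - 1.51·136 = 563.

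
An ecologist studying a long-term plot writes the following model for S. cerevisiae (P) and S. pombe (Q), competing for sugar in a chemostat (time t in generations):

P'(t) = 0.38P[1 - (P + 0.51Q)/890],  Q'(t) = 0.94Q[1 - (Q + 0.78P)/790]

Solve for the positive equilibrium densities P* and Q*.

Setting both brackets to zero gives the nullclines P + 0.51Q = 890 and 0.78P + Q = 790.
Substituting Q = 790 - 0.78P into the first: P(1 - 0.51·0.78) = 890 - 0.51·790.
So P* = 487/0.602 = 809, and then Q* = 790 - 0.78·809 = 159.

P* ≈ 809, Q* ≈ 159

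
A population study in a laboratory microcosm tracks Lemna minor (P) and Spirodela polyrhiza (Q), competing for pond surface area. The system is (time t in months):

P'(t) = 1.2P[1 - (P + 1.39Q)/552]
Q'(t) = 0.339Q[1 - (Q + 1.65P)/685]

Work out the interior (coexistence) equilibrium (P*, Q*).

Setting both brackets to zero gives the nullclines P + 1.39Q = 552 and 1.65P + Q = 685.
Substituting Q = 685 - 1.65P into the first: P(1 - 1.39·1.65) = 552 - 1.39·685.
So P* = -400/-1.29 = 309, and then Q* = 685 - 1.65·309 = 175.

P* ≈ 309, Q* ≈ 175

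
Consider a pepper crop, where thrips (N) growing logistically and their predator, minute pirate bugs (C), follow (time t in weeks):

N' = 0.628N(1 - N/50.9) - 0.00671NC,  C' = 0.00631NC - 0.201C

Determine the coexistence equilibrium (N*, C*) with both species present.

From dC/dt = 0 with C > 0: 0.00631N* = 0.201, so N* = 31.9.
Substitute into dN/dt = 0: 0.628(1 - 31.9/50.9) = 0.00671C*.
The bracket is 0.374, giving C* = 0.235/0.00671 = 35.

N* ≈ 31.9, C* ≈ 35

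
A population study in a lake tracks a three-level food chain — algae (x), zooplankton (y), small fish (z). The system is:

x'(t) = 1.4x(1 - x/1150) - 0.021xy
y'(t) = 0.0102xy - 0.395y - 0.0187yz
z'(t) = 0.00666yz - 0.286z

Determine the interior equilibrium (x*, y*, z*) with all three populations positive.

x* ≈ 409, y* ≈ 42.9, z* ≈ 202

From dz/dt = 0: 0.00666y* = 0.286, so y* = 42.9.
From dx/dt = 0: 1.4(1 - x*/1150) = 0.021·42.9, giving x* = 1150·(1 - 0.644) = 409.
From dy/dt = 0: 0.0102·409 - 0.395 = 0.0187z*, so z* = 3.78/0.0187 = 202.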